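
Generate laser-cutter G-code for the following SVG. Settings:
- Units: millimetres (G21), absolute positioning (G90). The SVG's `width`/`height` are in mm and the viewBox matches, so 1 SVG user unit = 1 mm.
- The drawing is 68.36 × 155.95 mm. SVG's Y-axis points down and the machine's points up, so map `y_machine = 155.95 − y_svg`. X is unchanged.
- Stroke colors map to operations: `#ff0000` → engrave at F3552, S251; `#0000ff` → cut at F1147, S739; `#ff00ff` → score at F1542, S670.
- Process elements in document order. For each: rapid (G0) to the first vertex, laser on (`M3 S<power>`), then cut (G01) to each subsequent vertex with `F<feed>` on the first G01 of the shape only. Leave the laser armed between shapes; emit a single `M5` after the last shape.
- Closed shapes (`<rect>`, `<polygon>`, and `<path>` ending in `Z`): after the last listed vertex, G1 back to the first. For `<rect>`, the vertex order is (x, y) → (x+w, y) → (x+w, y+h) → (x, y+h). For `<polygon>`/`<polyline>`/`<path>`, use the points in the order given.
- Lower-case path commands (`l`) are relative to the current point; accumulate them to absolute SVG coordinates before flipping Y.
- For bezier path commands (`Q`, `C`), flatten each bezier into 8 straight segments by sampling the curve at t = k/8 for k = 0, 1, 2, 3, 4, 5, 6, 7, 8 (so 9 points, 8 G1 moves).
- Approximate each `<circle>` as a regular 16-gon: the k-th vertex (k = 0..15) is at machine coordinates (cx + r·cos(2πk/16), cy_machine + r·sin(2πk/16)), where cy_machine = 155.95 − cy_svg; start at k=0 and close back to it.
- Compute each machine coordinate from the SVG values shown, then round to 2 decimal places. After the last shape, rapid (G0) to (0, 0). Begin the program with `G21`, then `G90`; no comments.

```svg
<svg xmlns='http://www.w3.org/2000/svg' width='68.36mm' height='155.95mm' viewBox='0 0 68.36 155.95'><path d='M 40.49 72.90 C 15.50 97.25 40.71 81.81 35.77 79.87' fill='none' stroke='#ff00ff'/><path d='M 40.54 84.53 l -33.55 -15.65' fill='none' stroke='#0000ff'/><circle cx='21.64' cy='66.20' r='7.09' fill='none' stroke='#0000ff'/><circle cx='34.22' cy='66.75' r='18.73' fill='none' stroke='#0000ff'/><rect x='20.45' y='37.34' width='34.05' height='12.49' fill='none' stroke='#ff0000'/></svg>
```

1 u = 1 mm; y_m = 155.95 − y.

[1] `<path>` cubic bezier, #ff00ff→score S670 F1542: (40.49,83.05) → (33.31,75.68) → (29.90,71.42) → (29.32,69.63) → (30.61,69.71) → (32.85,71.01) → (35.08,72.93) → (36.37,74.82) → (35.77,76.08)

[2] `<path>` line segment, #0000ff→cut S739 F1147: (40.54,71.42) → (6.99,87.07)

[3] `<circle>` circle, #0000ff→cut S739 F1147: (28.73,89.75) → (28.19,92.46) → (26.65,94.76) → (24.35,96.30) → (21.64,96.84) → (18.93,96.30) → (16.63,94.76) → (15.09,92.46) → (14.55,89.75) → (15.09,87.04) → (16.63,84.74) → (18.93,83.20) → (21.64,82.66) → (24.35,83.20) → (26.65,84.74) → (28.19,87.04) → (28.73,89.75) (closed)

[4] `<circle>` circle, #0000ff→cut S739 F1147: (52.95,89.20) → (51.52,96.37) → (47.46,102.44) → (41.39,106.50) → (34.22,107.93) → (27.05,106.50) → (20.98,102.44) → (16.92,96.37) → (15.49,89.20) → (16.92,82.03) → (20.98,75.96) → (27.05,71.90) → (34.22,70.47) → (41.39,71.90) → (47.46,75.96) → (51.52,82.03) → (52.95,89.20) (closed)

[5] `<rect>` rectangle, #ff0000→engrave S251 F3552: (20.45,118.61) → (54.50,118.61) → (54.50,106.12) → (20.45,106.12) → (20.45,118.61) (closed)

G21
G90
G0 X40.49 Y83.05
M3 S670
G01 X33.31 Y75.68 F1542
G01 X29.90 Y71.42
G01 X29.32 Y69.63
G01 X30.61 Y69.71
G01 X32.85 Y71.01
G01 X35.08 Y72.93
G01 X36.37 Y74.82
G01 X35.77 Y76.08
G0 X40.54 Y71.42
M3 S739
G01 X6.99 Y87.07 F1147
G0 X28.73 Y89.75
M3 S739
G01 X28.19 Y92.46 F1147
G01 X26.65 Y94.76
G01 X24.35 Y96.30
G01 X21.64 Y96.84
G01 X18.93 Y96.30
G01 X16.63 Y94.76
G01 X15.09 Y92.46
G01 X14.55 Y89.75
G01 X15.09 Y87.04
G01 X16.63 Y84.74
G01 X18.93 Y83.20
G01 X21.64 Y82.66
G01 X24.35 Y83.20
G01 X26.65 Y84.74
G01 X28.19 Y87.04
G01 X28.73 Y89.75
G0 X52.95 Y89.20
M3 S739
G01 X51.52 Y96.37 F1147
G01 X47.46 Y102.44
G01 X41.39 Y106.50
G01 X34.22 Y107.93
G01 X27.05 Y106.50
G01 X20.98 Y102.44
G01 X16.92 Y96.37
G01 X15.49 Y89.20
G01 X16.92 Y82.03
G01 X20.98 Y75.96
G01 X27.05 Y71.90
G01 X34.22 Y70.47
G01 X41.39 Y71.90
G01 X47.46 Y75.96
G01 X51.52 Y82.03
G01 X52.95 Y89.20
G0 X20.45 Y118.61
M3 S251
G01 X54.50 Y118.61 F3552
G01 X54.50 Y106.12
G01 X20.45 Y106.12
G01 X20.45 Y118.61
M5
G0 X0.00 Y0.00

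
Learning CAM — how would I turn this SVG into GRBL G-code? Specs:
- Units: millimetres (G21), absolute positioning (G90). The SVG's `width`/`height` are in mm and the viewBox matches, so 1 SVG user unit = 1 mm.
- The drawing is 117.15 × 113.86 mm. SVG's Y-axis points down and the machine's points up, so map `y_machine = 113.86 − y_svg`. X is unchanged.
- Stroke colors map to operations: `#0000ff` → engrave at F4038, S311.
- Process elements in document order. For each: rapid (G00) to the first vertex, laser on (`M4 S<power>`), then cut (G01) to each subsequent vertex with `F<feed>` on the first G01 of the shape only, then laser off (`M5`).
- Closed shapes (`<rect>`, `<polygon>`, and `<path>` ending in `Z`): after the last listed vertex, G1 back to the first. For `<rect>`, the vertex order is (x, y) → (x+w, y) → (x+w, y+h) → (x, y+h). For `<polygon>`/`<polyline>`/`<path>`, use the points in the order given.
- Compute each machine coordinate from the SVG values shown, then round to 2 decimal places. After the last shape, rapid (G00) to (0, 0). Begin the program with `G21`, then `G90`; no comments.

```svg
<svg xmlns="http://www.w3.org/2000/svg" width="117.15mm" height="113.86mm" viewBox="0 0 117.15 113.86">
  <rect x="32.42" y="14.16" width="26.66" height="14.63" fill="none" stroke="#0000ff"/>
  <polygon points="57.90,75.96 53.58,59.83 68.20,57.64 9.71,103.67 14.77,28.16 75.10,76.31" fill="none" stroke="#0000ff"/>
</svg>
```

G21
G90
G00 X32.42 Y99.70
M4 S311
G01 X59.08 Y99.70 F4038
G01 X59.08 Y85.07
G01 X32.42 Y85.07
G01 X32.42 Y99.70
M5
G00 X57.90 Y37.90
M4 S311
G01 X53.58 Y54.03 F4038
G01 X68.20 Y56.22
G01 X9.71 Y10.19
G01 X14.77 Y85.70
G01 X75.10 Y37.55
G01 X57.90 Y37.90
M5
G00 X0.00 Y0.00

1 u = 1 mm; y_m = 113.86 − y.

[1] `<rect>` rectangle, #0000ff→engrave S311 F4038: (32.42,99.70) → (59.08,99.70) → (59.08,85.07) → (32.42,85.07) → (32.42,99.70) (closed)

[2] `<polygon>` closed polygon, #0000ff→engrave S311 F4038: (57.90,37.90) → (53.58,54.03) → (68.20,56.22) → (9.71,10.19) → (14.77,85.70) → (75.10,37.55) → (57.90,37.90) (closed)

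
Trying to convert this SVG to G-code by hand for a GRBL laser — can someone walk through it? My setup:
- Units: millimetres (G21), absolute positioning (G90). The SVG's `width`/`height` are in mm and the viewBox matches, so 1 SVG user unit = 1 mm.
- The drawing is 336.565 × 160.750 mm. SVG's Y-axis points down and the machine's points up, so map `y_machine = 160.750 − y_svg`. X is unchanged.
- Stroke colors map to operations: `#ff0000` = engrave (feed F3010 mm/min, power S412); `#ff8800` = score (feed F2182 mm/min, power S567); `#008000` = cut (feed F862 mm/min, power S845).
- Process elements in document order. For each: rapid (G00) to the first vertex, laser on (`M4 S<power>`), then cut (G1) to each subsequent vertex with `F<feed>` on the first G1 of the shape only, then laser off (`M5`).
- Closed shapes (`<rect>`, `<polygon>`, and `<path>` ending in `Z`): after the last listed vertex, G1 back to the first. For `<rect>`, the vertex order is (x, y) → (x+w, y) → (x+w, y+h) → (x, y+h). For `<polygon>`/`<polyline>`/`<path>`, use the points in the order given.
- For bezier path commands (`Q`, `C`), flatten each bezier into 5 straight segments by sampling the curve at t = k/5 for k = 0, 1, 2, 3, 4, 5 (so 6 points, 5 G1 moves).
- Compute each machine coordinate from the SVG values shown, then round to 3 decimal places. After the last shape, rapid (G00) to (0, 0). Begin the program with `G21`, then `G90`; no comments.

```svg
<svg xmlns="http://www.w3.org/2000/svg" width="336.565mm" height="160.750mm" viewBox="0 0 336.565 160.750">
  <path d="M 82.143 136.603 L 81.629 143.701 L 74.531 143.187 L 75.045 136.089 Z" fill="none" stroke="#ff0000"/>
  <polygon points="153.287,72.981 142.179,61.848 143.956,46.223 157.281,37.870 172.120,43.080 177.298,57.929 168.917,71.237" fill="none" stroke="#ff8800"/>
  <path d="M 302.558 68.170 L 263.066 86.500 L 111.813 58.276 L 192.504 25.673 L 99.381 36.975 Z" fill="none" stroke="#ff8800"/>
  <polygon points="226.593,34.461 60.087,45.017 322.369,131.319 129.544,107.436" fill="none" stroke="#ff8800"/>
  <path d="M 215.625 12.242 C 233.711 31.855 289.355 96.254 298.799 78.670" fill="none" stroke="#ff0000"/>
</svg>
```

G21
G90
G00 X82.143 Y24.147
M4 S412
G1 X81.629 Y17.049 F3010
G1 X74.531 Y17.563
G1 X75.045 Y24.661
G1 X82.143 Y24.147
M5
G00 X153.287 Y87.769
M4 S567
G1 X142.179 Y98.902 F2182
G1 X143.956 Y114.527
G1 X157.281 Y122.880
G1 X172.120 Y117.670
G1 X177.298 Y102.821
G1 X168.917 Y89.513
G1 X153.287 Y87.769
M5
G00 X302.558 Y92.580
M4 S567
G1 X263.066 Y74.250 F2182
G1 X111.813 Y102.474
G1 X192.504 Y135.077
G1 X99.381 Y123.775
G1 X302.558 Y92.580
M5
G00 X226.593 Y126.289
M4 S567
G1 X60.087 Y115.733 F2182
G1 X322.369 Y29.431
G1 X129.544 Y53.314
G1 X226.593 Y126.289
M5
G00 X215.625 Y148.508
M4 S412
G1 X230.313 Y132.380 F3010
G1 X249.996 Y111.588
G1 X270.651 Y92.218
G1 X288.259 Y80.353
G1 X298.799 Y82.080
M5
G00 X0.000 Y0.000

Since the viewBox matches the mm dimensions, user units are millimetres directly. The only transform is the Y-flip y_m = 160.750 − y_svg.

Shape 1 is a regular polygon drawn with `<path>`. Its stroke #ff0000 means engrave at S412, F3010. After flipping Y the toolpath is (82.143,24.147) → (81.629,17.049) → (74.531,17.563) → (75.045,24.661) → (82.143,24.147), returning to the start.

Shape 2 is a regular polygon drawn with `<polygon>`. Its stroke #ff8800 means score at S567, F2182. After flipping Y the toolpath is (153.287,87.769) → (142.179,98.902) → (143.956,114.527) → (157.281,122.880) → (172.120,117.670) → (177.298,102.821) → (168.917,89.513) → (153.287,87.769), returning to the start.

Shape 3 is a closed polygon drawn with `<path>`. Its stroke #ff8800 means score at S567, F2182. After flipping Y the toolpath is (302.558,92.580) → (263.066,74.250) → (111.813,102.474) → (192.504,135.077) → (99.381,123.775) → (302.558,92.580), returning to the start.

Shape 4 is a closed polygon drawn with `<polygon>`. Its stroke #ff8800 means score at S567, F2182. After flipping Y the toolpath is (226.593,126.289) → (60.087,115.733) → (322.369,29.431) → (129.544,53.314) → (226.593,126.289), returning to the start.

Shape 5 is a cubic bezier drawn with `<path>`. Its stroke #ff0000 means engrave at S412, F3010. After flipping Y the toolpath is (215.625,148.508) → (230.313,132.380) → (249.996,111.588) → (270.651,92.218) → (288.259,80.353) → (298.799,82.080).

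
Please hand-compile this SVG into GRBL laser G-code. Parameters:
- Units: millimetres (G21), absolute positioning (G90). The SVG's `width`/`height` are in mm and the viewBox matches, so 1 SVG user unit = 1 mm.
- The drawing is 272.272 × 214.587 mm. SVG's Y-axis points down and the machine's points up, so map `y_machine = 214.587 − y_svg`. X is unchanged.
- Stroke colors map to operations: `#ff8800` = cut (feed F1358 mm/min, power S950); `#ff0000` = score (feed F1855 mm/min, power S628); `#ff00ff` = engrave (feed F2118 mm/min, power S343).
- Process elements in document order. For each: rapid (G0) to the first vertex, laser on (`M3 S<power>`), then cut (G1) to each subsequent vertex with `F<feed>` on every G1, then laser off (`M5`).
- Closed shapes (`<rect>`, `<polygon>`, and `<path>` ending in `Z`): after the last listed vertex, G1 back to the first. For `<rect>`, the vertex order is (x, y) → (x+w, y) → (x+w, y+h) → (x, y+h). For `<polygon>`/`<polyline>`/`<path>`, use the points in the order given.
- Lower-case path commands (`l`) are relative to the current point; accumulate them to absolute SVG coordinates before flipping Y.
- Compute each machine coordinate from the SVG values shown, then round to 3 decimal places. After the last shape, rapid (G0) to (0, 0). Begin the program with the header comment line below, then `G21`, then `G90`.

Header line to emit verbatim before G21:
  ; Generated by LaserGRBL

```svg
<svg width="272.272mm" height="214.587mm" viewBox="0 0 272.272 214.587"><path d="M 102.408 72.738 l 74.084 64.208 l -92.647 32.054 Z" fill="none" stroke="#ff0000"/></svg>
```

Since the viewBox matches the mm dimensions, user units are millimetres directly. The only transform is the Y-flip y_m = 214.587 − y_svg.

Shape 1 is a regular polygon drawn with `<path>`. Its stroke #ff0000 means score at S628, F1855. After flipping Y the toolpath is (102.408,141.849) → (176.492,77.641) → (83.845,45.587) → (102.408,141.849), returning to the start.

; Generated by LaserGRBL
G21
G90
G0 X102.408 Y141.849
M3 S628
G1 X176.492 Y77.641 F1855
G1 X83.845 Y45.587 F1855
G1 X102.408 Y141.849 F1855
M5
G0 X0.000 Y0.000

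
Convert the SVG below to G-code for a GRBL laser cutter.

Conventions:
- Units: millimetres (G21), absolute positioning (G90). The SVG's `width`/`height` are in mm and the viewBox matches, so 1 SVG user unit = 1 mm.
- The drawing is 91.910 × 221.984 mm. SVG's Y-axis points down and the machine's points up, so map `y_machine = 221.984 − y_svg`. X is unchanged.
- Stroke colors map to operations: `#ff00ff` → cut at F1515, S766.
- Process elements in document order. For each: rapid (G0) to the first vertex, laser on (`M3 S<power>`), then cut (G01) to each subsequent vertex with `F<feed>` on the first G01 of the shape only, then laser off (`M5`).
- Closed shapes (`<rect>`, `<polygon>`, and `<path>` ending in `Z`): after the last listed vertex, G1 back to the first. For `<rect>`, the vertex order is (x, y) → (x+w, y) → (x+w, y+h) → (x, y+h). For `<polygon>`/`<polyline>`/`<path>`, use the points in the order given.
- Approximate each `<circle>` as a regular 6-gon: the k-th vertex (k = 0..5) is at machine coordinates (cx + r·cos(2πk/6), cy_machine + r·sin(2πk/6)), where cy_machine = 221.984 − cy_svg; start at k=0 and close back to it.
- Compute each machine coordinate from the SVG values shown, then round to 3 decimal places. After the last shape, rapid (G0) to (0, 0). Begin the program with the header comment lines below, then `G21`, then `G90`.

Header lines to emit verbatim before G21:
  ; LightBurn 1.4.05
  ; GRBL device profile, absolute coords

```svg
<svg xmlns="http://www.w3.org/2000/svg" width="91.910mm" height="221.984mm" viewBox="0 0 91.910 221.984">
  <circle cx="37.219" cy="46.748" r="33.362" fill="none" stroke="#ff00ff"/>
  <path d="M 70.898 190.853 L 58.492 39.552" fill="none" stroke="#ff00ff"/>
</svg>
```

; LightBurn 1.4.05
; GRBL device profile, absolute coords
G21
G90
G0 X70.581 Y175.236
M3 S766
G01 X53.900 Y204.128 F1515
G01 X20.538 Y204.128
G01 X3.857 Y175.236
G01 X20.538 Y146.344
G01 X53.900 Y146.344
G01 X70.581 Y175.236
M5
G0 X70.898 Y31.131
M3 S766
G01 X58.492 Y182.432 F1515
M5
G0 X0.000 Y0.000

Since the viewBox matches the mm dimensions, user units are millimetres directly. The only transform is the Y-flip y_m = 221.984 − y_svg.

Shape 1 is a circle drawn with `<circle>`. Its stroke #ff00ff means cut at S766, F1515. After flipping Y the toolpath is (70.581,175.236) → (53.900,204.128) → (20.538,204.128) → (3.857,175.236) → (20.538,146.344) → (53.900,146.344) → (70.581,175.236), returning to the start.

Shape 2 is a line segment drawn with `<path>`. Its stroke #ff00ff means cut at S766, F1515. After flipping Y the toolpath is (70.898,31.131) → (58.492,182.432).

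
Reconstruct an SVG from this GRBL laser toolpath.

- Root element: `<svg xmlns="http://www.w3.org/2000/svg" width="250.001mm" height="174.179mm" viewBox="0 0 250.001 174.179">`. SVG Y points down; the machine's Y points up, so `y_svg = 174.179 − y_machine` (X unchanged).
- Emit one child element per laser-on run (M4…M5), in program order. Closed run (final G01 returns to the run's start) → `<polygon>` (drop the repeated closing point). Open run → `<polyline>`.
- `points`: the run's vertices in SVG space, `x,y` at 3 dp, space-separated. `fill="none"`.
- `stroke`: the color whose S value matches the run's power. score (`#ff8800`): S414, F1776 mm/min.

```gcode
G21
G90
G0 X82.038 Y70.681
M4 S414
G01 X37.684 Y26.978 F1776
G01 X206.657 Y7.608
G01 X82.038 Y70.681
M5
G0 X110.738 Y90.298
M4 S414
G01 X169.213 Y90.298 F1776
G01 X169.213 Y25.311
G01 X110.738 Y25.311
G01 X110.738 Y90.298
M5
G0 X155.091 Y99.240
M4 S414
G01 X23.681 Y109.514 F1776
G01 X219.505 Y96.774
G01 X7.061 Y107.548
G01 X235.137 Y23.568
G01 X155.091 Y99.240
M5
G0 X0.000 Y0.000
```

Each laser-on run becomes one SVG element. Flip Y back into SVG space with y_svg = 174.179 − y_machine. Every run uses S414, so all elements get stroke `#ff8800` (score).

Run 1: The run returns to its start, so emit a `<polygon>` with points (Y-flipped): 82.038,103.498 37.684,147.201 206.657,166.571.

Run 2: The run returns to its start, so emit a `<polygon>` with points (Y-flipped): 110.738,83.881 169.213,83.881 169.213,148.868 110.738,148.868.

Run 3: The run returns to its start, so emit a `<polygon>` with points (Y-flipped): 155.091,74.939 23.681,64.665 219.505,77.405 7.061,66.631 235.137,150.611.

<svg xmlns="http://www.w3.org/2000/svg" width="250.001mm" height="174.179mm" viewBox="0 0 250.001 174.179">
  <polygon points="82.038,103.498 37.684,147.201 206.657,166.571" fill="none" stroke="#ff8800"/>
  <polygon points="110.738,83.881 169.213,83.881 169.213,148.868 110.738,148.868" fill="none" stroke="#ff8800"/>
  <polygon points="155.091,74.939 23.681,64.665 219.505,77.405 7.061,66.631 235.137,150.611" fill="none" stroke="#ff8800"/>
</svg>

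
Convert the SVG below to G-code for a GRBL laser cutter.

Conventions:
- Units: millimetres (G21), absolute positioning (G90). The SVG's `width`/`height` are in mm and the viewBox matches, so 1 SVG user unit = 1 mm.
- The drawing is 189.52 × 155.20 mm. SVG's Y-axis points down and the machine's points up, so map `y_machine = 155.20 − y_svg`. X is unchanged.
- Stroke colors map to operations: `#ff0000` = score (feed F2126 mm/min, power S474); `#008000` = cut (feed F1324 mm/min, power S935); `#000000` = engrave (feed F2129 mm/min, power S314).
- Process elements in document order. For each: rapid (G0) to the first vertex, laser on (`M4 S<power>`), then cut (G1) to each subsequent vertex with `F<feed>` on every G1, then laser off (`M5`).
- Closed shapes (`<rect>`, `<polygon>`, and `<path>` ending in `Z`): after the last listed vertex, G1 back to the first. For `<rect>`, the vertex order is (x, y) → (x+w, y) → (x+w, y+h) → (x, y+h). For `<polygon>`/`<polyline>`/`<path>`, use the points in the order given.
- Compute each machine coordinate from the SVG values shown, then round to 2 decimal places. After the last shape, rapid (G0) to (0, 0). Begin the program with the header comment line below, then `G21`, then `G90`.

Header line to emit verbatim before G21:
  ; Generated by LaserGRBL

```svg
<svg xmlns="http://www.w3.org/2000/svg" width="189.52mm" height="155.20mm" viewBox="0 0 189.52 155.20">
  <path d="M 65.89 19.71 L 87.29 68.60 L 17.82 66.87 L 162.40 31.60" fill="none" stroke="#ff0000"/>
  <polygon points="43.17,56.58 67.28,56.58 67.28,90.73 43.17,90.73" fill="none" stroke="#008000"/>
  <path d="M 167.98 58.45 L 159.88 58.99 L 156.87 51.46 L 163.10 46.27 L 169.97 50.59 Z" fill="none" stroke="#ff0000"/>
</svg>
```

Since the viewBox matches the mm dimensions, user units are millimetres directly. The only transform is the Y-flip y_m = 155.20 − y_svg.

Shape 1 is a open polyline drawn with `<path>`. Its stroke #ff0000 means score at S474, F2126. After flipping Y the toolpath is (65.89,135.49) → (87.29,86.60) → (17.82,88.33) → (162.40,123.60).

Shape 2 is a rectangle drawn with `<polygon>`. Its stroke #008000 means cut at S935, F1324. After flipping Y the toolpath is (43.17,98.62) → (67.28,98.62) → (67.28,64.47) → (43.17,64.47) → (43.17,98.62), returning to the start.

Shape 3 is a regular polygon drawn with `<path>`. Its stroke #ff0000 means score at S474, F2126. After flipping Y the toolpath is (167.98,96.75) → (159.88,96.21) → (156.87,103.74) → (163.10,108.93) → (169.97,104.61) → (167.98,96.75), returning to the start.

; Generated by LaserGRBL
G21
G90
G0 X65.89 Y135.49
M4 S474
G1 X87.29 Y86.60 F2126
G1 X17.82 Y88.33 F2126
G1 X162.40 Y123.60 F2126
M5
G0 X43.17 Y98.62
M4 S935
G1 X67.28 Y98.62 F1324
G1 X67.28 Y64.47 F1324
G1 X43.17 Y64.47 F1324
G1 X43.17 Y98.62 F1324
M5
G0 X167.98 Y96.75
M4 S474
G1 X159.88 Y96.21 F2126
G1 X156.87 Y103.74 F2126
G1 X163.10 Y108.93 F2126
G1 X169.97 Y104.61 F2126
G1 X167.98 Y96.75 F2126
M5
G0 X0.00 Y0.00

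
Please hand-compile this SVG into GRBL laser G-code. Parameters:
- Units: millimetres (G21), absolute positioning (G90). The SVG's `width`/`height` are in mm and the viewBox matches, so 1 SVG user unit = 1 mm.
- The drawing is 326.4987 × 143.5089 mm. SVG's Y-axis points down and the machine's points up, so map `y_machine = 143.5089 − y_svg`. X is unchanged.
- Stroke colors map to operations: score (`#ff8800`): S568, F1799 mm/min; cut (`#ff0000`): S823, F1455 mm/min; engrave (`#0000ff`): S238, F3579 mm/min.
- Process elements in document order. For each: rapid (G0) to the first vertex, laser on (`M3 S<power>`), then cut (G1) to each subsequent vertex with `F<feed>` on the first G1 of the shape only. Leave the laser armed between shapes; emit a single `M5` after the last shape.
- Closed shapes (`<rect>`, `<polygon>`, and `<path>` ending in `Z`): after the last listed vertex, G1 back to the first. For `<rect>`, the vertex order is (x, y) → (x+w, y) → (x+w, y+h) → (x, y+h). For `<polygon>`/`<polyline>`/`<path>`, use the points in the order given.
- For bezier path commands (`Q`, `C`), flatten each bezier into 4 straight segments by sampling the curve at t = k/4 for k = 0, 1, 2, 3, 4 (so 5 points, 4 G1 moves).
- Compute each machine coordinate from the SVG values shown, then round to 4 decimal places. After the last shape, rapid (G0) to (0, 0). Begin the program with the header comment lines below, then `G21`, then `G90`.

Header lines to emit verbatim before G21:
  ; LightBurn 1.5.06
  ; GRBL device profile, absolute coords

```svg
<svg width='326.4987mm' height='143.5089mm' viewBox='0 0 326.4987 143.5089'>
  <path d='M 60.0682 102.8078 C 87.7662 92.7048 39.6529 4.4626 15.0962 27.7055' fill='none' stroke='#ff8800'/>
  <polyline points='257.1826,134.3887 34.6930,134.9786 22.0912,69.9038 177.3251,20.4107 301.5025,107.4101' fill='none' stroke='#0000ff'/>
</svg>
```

; LightBurn 1.5.06
; GRBL device profile, absolute coords
G21
G90
G0 X60.0682 Y40.7011
M3 S568
G1 X68.1797 Y59.9666 F1799
G1 X57.1777 Y90.7570
G1 X36.3780 Y115.2950
G1 X15.0962 Y115.8034
G0 X257.1826 Y9.1202
M3 S238
G1 X34.6930 Y8.5303 F3579
G1 X22.0912 Y73.6051
G1 X177.3251 Y123.0982
G1 X301.5025 Y36.0988
M5
G0 X0.0000 Y0.0000

1 u = 1 mm; y_m = 143.5089 − y.

[1] `<path>` cubic bezier, #ff8800→score S568 F1799: (60.0682,40.7011) → (68.1797,59.9666) → (57.1777,90.7570) → (36.3780,115.2950) → (15.0962,115.8034)

[2] `<polyline>` open polyline, #0000ff→engrave S238 F3579: (257.1826,9.1202) → (34.6930,8.5303) → (22.0912,73.6051) → (177.3251,123.0982) → (301.5025,36.0988)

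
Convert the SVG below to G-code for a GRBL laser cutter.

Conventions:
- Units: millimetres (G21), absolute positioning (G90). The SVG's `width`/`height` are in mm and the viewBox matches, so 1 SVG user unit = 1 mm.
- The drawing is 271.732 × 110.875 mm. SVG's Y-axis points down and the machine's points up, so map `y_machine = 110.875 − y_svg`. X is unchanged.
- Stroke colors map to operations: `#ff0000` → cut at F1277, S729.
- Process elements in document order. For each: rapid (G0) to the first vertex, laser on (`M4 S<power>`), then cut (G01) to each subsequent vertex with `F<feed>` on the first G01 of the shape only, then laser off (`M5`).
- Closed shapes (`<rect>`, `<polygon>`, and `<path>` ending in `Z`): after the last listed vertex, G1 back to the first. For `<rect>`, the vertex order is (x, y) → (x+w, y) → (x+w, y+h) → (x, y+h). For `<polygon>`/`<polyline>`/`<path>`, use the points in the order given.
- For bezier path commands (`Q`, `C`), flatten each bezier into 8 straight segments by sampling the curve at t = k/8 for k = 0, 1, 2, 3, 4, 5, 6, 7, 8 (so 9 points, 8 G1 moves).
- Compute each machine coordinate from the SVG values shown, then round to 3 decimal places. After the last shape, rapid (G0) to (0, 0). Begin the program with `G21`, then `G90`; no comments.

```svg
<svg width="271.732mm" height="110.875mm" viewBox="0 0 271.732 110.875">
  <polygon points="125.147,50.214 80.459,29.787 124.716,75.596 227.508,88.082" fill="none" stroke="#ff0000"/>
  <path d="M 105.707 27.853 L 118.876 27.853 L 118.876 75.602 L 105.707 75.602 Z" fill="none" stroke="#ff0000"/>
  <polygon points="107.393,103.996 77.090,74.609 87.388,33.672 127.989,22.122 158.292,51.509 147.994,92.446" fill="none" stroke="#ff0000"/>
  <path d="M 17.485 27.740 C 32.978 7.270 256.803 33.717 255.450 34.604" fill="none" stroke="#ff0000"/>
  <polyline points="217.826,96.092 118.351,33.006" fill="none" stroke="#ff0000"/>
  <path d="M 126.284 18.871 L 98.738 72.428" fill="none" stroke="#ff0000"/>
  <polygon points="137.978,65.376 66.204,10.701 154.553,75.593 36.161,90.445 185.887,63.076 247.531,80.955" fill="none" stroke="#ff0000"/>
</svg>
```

G21
G90
G0 X125.147 Y60.661
M4 S729
G01 X80.459 Y81.088 F1277
G01 X124.716 Y35.279
G01 X227.508 Y22.793
G01 X125.147 Y60.661
M5
G0 X105.707 Y83.022
M4 S729
G01 X118.876 Y83.022 F1277
G01 X118.876 Y35.273
G01 X105.707 Y35.273
G01 X105.707 Y83.022
M5
G0 X107.393 Y6.879
M4 S729
G01 X77.090 Y36.266 F1277
G01 X87.388 Y77.203
G01 X127.989 Y88.753
G01 X158.292 Y59.366
G01 X147.994 Y18.429
G01 X107.393 Y6.879
M5
G0 X17.485 Y83.135
M4 S729
G01 X32.214 Y88.754 F1277
G01 X61.393 Y90.823
G01 X99.944 Y90.193
G01 X142.785 Y87.712
G01 X184.836 Y84.230
G01 X221.017 Y80.596
G01 X246.249 Y77.660
G01 X255.450 Y76.271
M5
G0 X217.826 Y14.783
M4 S729
G01 X118.351 Y77.869 F1277
M5
G0 X126.284 Y92.004
M4 S729
G01 X98.738 Y38.447 F1277
M5
G0 X137.978 Y45.499
M4 S729
G01 X66.204 Y100.174 F1277
G01 X154.553 Y35.282
G01 X36.161 Y20.430
G01 X185.887 Y47.799
G01 X247.531 Y29.920
G01 X137.978 Y45.499
M5
G0 X0.000 Y0.000

1 u = 1 mm; y_m = 110.875 − y.

[1] `<polygon>` closed polygon, #ff0000→cut S729 F1277: (125.147,60.661) → (80.459,81.088) → (124.716,35.279) → (227.508,22.793) → (125.147,60.661) (closed)

[2] `<path>` rectangle, #ff0000→cut S729 F1277: (105.707,83.022) → (118.876,83.022) → (118.876,35.273) → (105.707,35.273) → (105.707,83.022) (closed)

[3] `<polygon>` regular polygon, #ff0000→cut S729 F1277: (107.393,6.879) → (77.090,36.266) → (87.388,77.203) → (127.989,88.753) → (158.292,59.366) → (147.994,18.429) → (107.393,6.879) (closed)

[4] `<path>` cubic bezier, #ff0000→cut S729 F1277: (17.485,83.135) → (32.214,88.754) → (61.393,90.823) → (99.944,90.193) → (142.785,87.712) → (184.836,84.230) → (221.017,80.596) → (246.249,77.660) → (255.450,76.271)

[5] `<polyline>` line segment, #ff0000→cut S729 F1277: (217.826,14.783) → (118.351,77.869)

[6] `<path>` line segment, #ff0000→cut S729 F1277: (126.284,92.004) → (98.738,38.447)

[7] `<polygon>` closed polygon, #ff0000→cut S729 F1277: (137.978,45.499) → (66.204,100.174) → (154.553,35.282) → (36.161,20.430) → (185.887,47.799) → (247.531,29.920) → (137.978,45.499) (closed)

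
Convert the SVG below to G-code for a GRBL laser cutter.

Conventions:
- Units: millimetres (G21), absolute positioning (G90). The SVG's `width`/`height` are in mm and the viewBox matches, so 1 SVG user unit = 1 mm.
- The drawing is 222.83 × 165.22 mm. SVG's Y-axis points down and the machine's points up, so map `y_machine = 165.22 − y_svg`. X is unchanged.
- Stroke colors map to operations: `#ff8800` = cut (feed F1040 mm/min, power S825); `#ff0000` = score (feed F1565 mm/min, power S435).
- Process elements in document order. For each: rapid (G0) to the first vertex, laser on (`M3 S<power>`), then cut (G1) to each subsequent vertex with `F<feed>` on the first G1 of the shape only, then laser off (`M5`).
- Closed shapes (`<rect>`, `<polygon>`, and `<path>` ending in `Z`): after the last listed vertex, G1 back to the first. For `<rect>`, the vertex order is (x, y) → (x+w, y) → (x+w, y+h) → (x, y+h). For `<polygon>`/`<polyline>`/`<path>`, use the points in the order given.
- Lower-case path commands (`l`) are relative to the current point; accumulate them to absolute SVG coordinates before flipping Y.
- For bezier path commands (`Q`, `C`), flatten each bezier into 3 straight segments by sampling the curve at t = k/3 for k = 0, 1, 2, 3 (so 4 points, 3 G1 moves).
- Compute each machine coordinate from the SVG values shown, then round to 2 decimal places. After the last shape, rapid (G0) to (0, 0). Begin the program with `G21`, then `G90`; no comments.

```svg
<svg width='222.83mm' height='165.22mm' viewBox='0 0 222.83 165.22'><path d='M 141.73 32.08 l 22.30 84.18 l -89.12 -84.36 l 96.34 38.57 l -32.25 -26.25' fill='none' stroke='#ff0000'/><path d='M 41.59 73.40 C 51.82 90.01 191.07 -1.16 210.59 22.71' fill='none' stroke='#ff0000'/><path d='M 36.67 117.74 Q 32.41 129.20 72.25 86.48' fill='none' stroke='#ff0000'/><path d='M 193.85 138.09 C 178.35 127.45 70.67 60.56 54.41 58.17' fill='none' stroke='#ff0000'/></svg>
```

1 u = 1 mm; y_m = 165.22 − y.

[1] `<path>` open polyline, #ff0000→score S435 F1565: (141.73,133.14) → (164.03,48.96) → (74.91,133.32) → (171.25,94.75) → (139.00,121.00)

[2] `<path>` cubic bezier, #ff0000→score S435 F1565: (41.59,91.82) → (85.61,102.88) → (160.37,136.29) → (210.59,142.51)

[3] `<path>` quadratic bezier, #ff0000→score S435 F1565: (36.67,47.48) → (38.73,45.86) → (50.59,56.28) → (72.25,78.74)

[4] `<path>` cubic bezier, #ff0000→score S435 F1565: (193.85,27.13) → (154.42,52.05) → (94.34,87.63) → (54.41,107.05)

G21
G90
G0 X141.73 Y133.14
M3 S435
G1 X164.03 Y48.96 F1565
G1 X74.91 Y133.32
G1 X171.25 Y94.75
G1 X139.00 Y121.00
M5
G0 X41.59 Y91.82
M3 S435
G1 X85.61 Y102.88 F1565
G1 X160.37 Y136.29
G1 X210.59 Y142.51
M5
G0 X36.67 Y47.48
M3 S435
G1 X38.73 Y45.86 F1565
G1 X50.59 Y56.28
G1 X72.25 Y78.74
M5
G0 X193.85 Y27.13
M3 S435
G1 X154.42 Y52.05 F1565
G1 X94.34 Y87.63
G1 X54.41 Y107.05
M5
G0 X0.00 Y0.00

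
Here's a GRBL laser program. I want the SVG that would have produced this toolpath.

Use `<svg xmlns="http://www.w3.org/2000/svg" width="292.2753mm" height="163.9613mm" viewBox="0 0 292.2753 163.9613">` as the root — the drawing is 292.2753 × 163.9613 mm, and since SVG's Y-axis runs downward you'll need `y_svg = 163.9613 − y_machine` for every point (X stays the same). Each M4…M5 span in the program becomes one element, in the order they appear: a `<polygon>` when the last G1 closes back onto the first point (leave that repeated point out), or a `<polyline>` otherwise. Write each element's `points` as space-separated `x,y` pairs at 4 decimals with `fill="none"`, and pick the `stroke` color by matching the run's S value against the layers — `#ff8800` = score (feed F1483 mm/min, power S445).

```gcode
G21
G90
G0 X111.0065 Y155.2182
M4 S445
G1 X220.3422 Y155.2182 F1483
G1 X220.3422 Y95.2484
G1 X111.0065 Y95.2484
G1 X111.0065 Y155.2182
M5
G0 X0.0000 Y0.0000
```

<svg xmlns="http://www.w3.org/2000/svg" width="292.2753mm" height="163.9613mm" viewBox="0 0 292.2753 163.9613">
  <polygon points="111.0065,8.7431 220.3422,8.7431 220.3422,68.7129 111.0065,68.7129" fill="none" stroke="#ff8800"/>
</svg>

Machine Y-up, SVG Y-down with viewBox height 163.9613, so y_svg = 163.9613 − y_machine; X carries over. Every run uses S445, so all elements get stroke `#ff8800` (score).

Run 1: The run returns to its start, so emit a `<polygon>` with points (Y-flipped): 111.0065,8.7431 220.3422,8.7431 220.3422,68.7129 111.0065,68.7129.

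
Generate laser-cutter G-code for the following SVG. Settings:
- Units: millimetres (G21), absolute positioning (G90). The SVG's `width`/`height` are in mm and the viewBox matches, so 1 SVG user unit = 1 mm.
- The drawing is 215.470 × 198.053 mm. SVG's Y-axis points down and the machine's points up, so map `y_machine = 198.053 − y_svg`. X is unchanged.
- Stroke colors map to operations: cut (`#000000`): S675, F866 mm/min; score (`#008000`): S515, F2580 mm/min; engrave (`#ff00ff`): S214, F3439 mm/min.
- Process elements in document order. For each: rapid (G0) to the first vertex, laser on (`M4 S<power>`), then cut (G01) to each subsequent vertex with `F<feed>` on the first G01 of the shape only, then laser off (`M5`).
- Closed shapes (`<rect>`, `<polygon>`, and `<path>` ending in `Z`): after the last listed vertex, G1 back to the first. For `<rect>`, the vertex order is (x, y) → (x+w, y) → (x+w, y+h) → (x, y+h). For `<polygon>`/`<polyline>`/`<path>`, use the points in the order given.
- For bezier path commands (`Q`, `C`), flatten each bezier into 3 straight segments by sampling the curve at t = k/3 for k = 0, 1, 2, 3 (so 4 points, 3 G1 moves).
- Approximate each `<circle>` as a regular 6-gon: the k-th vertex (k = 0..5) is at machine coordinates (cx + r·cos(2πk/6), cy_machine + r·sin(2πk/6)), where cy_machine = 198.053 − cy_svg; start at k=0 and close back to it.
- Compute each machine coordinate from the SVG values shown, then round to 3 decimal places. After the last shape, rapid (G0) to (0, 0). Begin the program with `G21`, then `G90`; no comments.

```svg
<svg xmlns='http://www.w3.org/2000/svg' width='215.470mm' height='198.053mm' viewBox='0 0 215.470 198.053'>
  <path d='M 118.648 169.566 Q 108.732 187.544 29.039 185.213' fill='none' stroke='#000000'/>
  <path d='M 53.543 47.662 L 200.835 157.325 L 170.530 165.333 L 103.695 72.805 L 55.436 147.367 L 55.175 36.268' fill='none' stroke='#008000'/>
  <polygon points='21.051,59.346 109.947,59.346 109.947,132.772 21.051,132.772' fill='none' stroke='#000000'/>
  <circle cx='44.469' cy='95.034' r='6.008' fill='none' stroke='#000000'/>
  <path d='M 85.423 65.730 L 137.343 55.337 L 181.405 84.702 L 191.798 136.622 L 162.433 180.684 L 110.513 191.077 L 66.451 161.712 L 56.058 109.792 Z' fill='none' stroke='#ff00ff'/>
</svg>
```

viewBox `0 0 215.470 198.053` with mm width/height → 1 unit = 1 mm. Flip: y_m = 198.053 − y_svg.

**Shape 1** — `<path>` quadratic bezier, stroke `#000000` → cut (S675, F866). Control points (SVG): P0=(118.648,169.566), P1=(108.732,187.544), P2=(29.039,185.213); sampled at t=k/3. Machine vertices: (118.648,28.487) → (104.284,18.758) → (74.415,13.543) → (29.039,12.840). Open path.

**Shape 2** — `<path>` open polyline, stroke `#008000` → score (S515, F2580). Machine vertices: (53.543,150.391) → (200.835,40.728) → (170.530,32.720) → (103.695,125.248) → (55.436,50.686) → (55.175,161.785). Open path.

**Shape 3** — `<polygon>` rectangle, stroke `#000000` → cut (S675, F866). Machine vertices: (21.051,138.707) → (109.947,138.707) → (109.947,65.281) → (21.051,65.281) → (21.051,138.707). Closed: final G1 returns to the first vertex.

**Shape 4** — `<circle>` circle, stroke `#000000` → cut (S675, F866). Machine vertices: (50.477,103.019) → (47.473,108.222) → (41.465,108.222) → (38.461,103.019) → (41.465,97.816) → (47.473,97.816) → (50.477,103.019). Closed: final G1 returns to the first vertex.

**Shape 5** — `<path>` regular polygon, stroke `#ff00ff` → engrave (S214, F3439). Machine vertices: (85.423,132.323) → (137.343,142.716) → (181.405,113.351) → (191.798,61.431) → (162.433,17.369) → (110.513,6.976) → (66.451,36.341) → (56.058,88.261) → (85.423,132.323). Closed: final G1 returns to the first vertex.

G21
G90
G0 X118.648 Y28.487
M4 S675
G01 X104.284 Y18.758 F866
G01 X74.415 Y13.543
G01 X29.039 Y12.840
M5
G0 X53.543 Y150.391
M4 S515
G01 X200.835 Y40.728 F2580
G01 X170.530 Y32.720
G01 X103.695 Y125.248
G01 X55.436 Y50.686
G01 X55.175 Y161.785
M5
G0 X21.051 Y138.707
M4 S675
G01 X109.947 Y138.707 F866
G01 X109.947 Y65.281
G01 X21.051 Y65.281
G01 X21.051 Y138.707
M5
G0 X50.477 Y103.019
M4 S675
G01 X47.473 Y108.222 F866
G01 X41.465 Y108.222
G01 X38.461 Y103.019
G01 X41.465 Y97.816
G01 X47.473 Y97.816
G01 X50.477 Y103.019
M5
G0 X85.423 Y132.323
M4 S214
G01 X137.343 Y142.716 F3439
G01 X181.405 Y113.351
G01 X191.798 Y61.431
G01 X162.433 Y17.369
G01 X110.513 Y6.976
G01 X66.451 Y36.341
G01 X56.058 Y88.261
G01 X85.423 Y132.323
M5
G0 X0.000 Y0.000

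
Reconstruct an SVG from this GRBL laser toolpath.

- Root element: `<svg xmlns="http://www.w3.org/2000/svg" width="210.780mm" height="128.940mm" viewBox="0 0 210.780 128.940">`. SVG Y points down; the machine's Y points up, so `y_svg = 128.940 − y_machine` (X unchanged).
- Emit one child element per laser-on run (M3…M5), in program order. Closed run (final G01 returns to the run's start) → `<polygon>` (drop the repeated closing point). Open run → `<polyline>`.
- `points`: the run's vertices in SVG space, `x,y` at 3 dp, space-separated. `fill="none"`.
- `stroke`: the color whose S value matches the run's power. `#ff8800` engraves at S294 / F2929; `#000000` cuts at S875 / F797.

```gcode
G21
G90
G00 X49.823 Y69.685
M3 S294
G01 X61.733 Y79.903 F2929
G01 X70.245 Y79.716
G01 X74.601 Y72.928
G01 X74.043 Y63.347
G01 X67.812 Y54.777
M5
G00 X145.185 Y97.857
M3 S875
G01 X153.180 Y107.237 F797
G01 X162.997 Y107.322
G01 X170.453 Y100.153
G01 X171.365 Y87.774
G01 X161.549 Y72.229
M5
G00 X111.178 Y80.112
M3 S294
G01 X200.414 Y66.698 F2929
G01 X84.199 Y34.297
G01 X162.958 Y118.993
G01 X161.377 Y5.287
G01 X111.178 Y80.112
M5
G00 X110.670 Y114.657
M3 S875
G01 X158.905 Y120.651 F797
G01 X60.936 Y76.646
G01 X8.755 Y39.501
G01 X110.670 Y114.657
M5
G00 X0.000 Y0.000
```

<svg xmlns="http://www.w3.org/2000/svg" width="210.780mm" height="128.940mm" viewBox="0 0 210.780 128.940">
  <polyline points="49.823,59.255 61.733,49.037 70.245,49.224 74.601,56.012 74.043,65.593 67.812,74.163" fill="none" stroke="#ff8800"/>
  <polyline points="145.185,31.083 153.180,21.703 162.997,21.618 170.453,28.787 171.365,41.166 161.549,56.711" fill="none" stroke="#000000"/>
  <polygon points="111.178,48.828 200.414,62.242 84.199,94.643 162.958,9.947 161.377,123.653" fill="none" stroke="#ff8800"/>
  <polygon points="110.670,14.283 158.905,8.289 60.936,52.294 8.755,89.439" fill="none" stroke="#000000"/>
</svg>

Each laser-on run becomes one SVG element. Flip Y back into SVG space with y_svg = 128.940 − y_machine.

Run 1: power S294 maps to stroke `#ff8800` (engrave). The run is open, so emit a `<polyline>` with points (Y-flipped): 49.823,59.255 61.733,49.037 70.245,49.224 74.601,56.012 74.043,65.593 67.812,74.163.

Run 2: power S875 maps to stroke `#000000` (cut). The run is open, so emit a `<polyline>` with points (Y-flipped): 145.185,31.083 153.180,21.703 162.997,21.618 170.453,28.787 171.365,41.166 161.549,56.711.

Run 3: power S294 maps to stroke `#ff8800` (engrave). The run returns to its start, so emit a `<polygon>` with points (Y-flipped): 111.178,48.828 200.414,62.242 84.199,94.643 162.958,9.947 161.377,123.653.

Run 4: power S875 maps to stroke `#000000` (cut). The run returns to its start, so emit a `<polygon>` with points (Y-flipped): 110.670,14.283 158.905,8.289 60.936,52.294 8.755,89.439.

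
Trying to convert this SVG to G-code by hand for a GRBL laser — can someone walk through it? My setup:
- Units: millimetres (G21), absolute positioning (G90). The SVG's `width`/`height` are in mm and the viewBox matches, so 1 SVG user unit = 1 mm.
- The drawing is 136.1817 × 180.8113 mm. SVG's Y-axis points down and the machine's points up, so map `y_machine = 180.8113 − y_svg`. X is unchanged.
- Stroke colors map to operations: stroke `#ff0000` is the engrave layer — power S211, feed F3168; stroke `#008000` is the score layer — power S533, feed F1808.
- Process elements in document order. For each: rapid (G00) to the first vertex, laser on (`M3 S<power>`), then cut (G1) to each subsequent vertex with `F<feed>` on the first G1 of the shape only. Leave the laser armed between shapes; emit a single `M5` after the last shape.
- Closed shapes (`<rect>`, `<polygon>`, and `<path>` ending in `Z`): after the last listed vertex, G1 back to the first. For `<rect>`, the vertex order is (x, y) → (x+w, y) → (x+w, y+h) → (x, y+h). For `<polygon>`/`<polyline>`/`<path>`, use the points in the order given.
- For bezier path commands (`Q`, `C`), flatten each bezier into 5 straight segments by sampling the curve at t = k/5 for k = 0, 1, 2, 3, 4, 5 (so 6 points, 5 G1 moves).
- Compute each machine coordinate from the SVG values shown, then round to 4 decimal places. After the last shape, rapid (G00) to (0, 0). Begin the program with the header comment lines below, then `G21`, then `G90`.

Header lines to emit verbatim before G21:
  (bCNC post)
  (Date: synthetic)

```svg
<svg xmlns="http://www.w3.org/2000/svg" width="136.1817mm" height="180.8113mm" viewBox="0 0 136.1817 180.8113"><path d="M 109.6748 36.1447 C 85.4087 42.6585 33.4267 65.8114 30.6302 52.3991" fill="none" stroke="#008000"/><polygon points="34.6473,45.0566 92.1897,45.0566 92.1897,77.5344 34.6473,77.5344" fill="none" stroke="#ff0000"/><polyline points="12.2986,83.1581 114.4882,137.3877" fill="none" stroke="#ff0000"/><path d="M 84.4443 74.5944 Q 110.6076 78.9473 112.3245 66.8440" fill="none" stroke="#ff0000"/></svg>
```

1 u = 1 mm; y_m = 180.8113 − y.

[1] `<path>` cubic bezier, #008000→score S533 F1808: (109.6748,144.6666) → (92.4044,139.1873) → (72.1735,132.2683) → (52.6734,126.4637) → (37.5951,124.3270) → (30.6302,128.4122)

[2] `<polygon>` rectangle, #ff0000→engrave S211 F3168: (34.6473,135.7547) → (92.1897,135.7547) → (92.1897,103.2769) → (34.6473,103.2769) → (34.6473,135.7547) (closed)

[3] `<polyline>` line segment, #ff0000→engrave S211 F3168: (12.2986,97.6532) → (114.4882,43.4236)

[4] `<path>` quadratic bezier, #ff0000→engrave S211 F3168: (84.4443,106.2169) → (93.9318,105.1340) → (101.4635,105.3676) → (107.0396,106.9177) → (110.6599,109.7842) → (112.3245,113.9673)

(bCNC post)
(Date: synthetic)
G21
G90
G00 X109.6748 Y144.6666
M3 S533
G1 X92.4044 Y139.1873 F1808
G1 X72.1735 Y132.2683
G1 X52.6734 Y126.4637
G1 X37.5951 Y124.3270
G1 X30.6302 Y128.4122
G00 X34.6473 Y135.7547
M3 S211
G1 X92.1897 Y135.7547 F3168
G1 X92.1897 Y103.2769
G1 X34.6473 Y103.2769
G1 X34.6473 Y135.7547
G00 X12.2986 Y97.6532
M3 S211
G1 X114.4882 Y43.4236 F3168
G00 X84.4443 Y106.2169
M3 S211
G1 X93.9318 Y105.1340 F3168
G1 X101.4635 Y105.3676
G1 X107.0396 Y106.9177
G1 X110.6599 Y109.7842
G1 X112.3245 Y113.9673
M5
G00 X0.0000 Y0.0000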